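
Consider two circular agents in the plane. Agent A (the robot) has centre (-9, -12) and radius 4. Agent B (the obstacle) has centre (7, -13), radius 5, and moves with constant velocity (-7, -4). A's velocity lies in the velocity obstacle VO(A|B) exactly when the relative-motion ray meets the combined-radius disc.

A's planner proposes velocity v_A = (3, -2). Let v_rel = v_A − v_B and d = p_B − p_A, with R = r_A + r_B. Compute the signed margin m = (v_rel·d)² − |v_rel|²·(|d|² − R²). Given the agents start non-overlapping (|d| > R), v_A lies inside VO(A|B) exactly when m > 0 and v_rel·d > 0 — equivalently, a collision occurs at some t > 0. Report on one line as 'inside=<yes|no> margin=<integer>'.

d = (16, -1),  |d|² = 257;  R = 4+5 = 9,  c = 257−9² = 176
v_rel = (10, 2),  |v_rel|² = 104;  v_rel·d = (10)·(16) + (2)·(-1) = 158
104·t² − 316·t + 176 = 0  ⇒  m = 158² − 104·176 = 6660
m = 6660 > 0,  v_rel·d = 158 > 0  ⇒  inside

inside=yes margin=6660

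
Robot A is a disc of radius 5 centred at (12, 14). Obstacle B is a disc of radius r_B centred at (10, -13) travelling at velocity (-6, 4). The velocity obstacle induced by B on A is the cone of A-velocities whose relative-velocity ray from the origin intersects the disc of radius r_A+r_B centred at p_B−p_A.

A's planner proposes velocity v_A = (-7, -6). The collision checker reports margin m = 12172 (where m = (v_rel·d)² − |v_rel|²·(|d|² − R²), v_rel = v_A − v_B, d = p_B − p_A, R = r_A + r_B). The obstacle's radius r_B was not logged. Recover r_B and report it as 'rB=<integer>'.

m = 12172
d = (-2, -27);  v_rel = (-1, -10),  |v_rel|² = 101
v_rel×d = (-1)·(-27) − (-10)·(-2) = 7
since m = R²·101 − 7²:  R² = (49 + 12172) / 101 = 121
R = √121 = 11  ⇒  r_B = 11 − 5 = 6

rB=6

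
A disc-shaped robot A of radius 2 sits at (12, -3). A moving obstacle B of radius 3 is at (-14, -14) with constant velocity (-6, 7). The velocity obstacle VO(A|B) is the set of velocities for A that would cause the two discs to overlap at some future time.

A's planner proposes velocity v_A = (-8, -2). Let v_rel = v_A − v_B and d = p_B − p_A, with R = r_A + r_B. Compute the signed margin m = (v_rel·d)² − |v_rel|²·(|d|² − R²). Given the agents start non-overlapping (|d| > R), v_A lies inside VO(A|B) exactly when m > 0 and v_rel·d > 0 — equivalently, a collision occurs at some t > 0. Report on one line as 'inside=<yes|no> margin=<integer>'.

d = (-26, -11),  |d|² = 797;  R = 2+3 = 5,  c = 797−5² = 772
v_rel = (-2, -9),  |v_rel|² = 85;  v_rel·d = (-2)·(-26) + (-9)·(-11) = 151
85·t² − 302·t + 772 = 0  ⇒  m = 151² − 85·772 = -42819
m = -42819 < 0,  v_rel·d = 151 > 0  ⇒  outside

inside=no margin=-42819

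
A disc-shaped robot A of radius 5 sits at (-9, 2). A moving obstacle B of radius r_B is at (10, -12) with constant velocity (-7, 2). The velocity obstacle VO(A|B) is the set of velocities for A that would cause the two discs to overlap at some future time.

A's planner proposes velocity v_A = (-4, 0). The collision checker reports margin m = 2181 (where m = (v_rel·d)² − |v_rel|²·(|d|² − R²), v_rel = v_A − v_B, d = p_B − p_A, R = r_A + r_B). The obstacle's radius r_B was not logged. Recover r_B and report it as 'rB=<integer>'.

m = 2181
d = (19, -14);  v_rel = (3, -2),  |v_rel|² = 13
v_rel×d = (3)·(-14) − (-2)·(19) = -4
since m = R²·13 − (-4)²:  R² = (16 + 2181) / 13 = 169
R = √169 = 13  ⇒  r_B = 13 − 5 = 8

rB=8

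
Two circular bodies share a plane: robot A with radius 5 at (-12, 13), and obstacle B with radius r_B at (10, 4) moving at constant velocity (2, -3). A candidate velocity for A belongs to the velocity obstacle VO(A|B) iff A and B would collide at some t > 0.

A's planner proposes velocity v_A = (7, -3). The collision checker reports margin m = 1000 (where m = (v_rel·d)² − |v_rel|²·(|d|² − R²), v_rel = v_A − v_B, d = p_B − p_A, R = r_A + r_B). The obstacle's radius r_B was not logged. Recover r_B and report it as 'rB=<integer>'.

m = 1000
d = (22, -9);  v_rel = (5, 0),  |v_rel|² = 25
v_rel×d = (5)·(-9) − (0)·(22) = -45
since m = R²·25 − (-45)²:  R² = (2025 + 1000) / 25 = 121
R = √121 = 11  ⇒  r_B = 11 − 5 = 6

rB=6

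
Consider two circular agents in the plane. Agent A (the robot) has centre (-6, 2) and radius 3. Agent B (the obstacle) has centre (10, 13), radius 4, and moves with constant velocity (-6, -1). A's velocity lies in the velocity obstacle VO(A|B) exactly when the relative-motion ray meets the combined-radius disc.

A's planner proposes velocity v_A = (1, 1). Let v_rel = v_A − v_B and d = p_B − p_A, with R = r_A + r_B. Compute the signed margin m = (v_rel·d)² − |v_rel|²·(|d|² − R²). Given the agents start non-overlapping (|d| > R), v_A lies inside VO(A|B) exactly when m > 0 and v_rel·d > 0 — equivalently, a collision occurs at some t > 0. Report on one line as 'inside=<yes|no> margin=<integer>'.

d = (16, 11),  |d|² = 377;  R = 3+4 = 7,  c = 377−7² = 328
v_rel = (7, 2),  |v_rel|² = 53;  v_rel·d = (7)·(16) + (2)·(11) = 134
53·t² − 268·t + 328 = 0  ⇒  m = 134² − 53·328 = 572
m = 572 > 0,  v_rel·d = 134 > 0  ⇒  inside

inside=yes margin=572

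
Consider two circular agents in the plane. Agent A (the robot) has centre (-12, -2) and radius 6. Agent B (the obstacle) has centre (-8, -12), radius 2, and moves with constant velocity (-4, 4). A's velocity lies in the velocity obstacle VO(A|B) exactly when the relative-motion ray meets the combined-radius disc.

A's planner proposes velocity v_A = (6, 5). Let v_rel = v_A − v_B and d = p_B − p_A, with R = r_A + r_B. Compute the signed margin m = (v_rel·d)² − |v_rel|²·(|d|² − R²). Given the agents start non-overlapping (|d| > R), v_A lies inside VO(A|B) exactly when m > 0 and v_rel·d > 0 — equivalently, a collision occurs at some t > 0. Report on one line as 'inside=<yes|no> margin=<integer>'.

d = (4, -10),  |d|² = 116;  R = 6+2 = 8,  c = 116−8² = 52
v_rel = (10, 1),  |v_rel|² = 101;  v_rel·d = (10)·(4) + (1)·(-10) = 30
101·t² − 60·t + 52 = 0  ⇒  m = 30² − 101·52 = -4352
m = -4352 < 0,  v_rel·d = 30 > 0  ⇒  outside

inside=no margin=-4352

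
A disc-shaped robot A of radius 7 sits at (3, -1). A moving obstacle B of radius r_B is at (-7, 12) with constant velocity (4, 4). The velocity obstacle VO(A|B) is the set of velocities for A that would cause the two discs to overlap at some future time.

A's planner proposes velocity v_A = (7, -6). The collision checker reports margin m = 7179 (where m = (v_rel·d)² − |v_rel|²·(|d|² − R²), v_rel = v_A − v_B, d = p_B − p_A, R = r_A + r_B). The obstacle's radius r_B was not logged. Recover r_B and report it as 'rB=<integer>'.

m = 7179
d = (-10, 13);  v_rel = (3, -10),  |v_rel|² = 109
v_rel×d = (3)·(13) − (-10)·(-10) = -61
since m = R²·109 − (-61)²:  R² = (3721 + 7179) / 109 = 100
R = √100 = 10  ⇒  r_B = 10 − 7 = 3

rB=3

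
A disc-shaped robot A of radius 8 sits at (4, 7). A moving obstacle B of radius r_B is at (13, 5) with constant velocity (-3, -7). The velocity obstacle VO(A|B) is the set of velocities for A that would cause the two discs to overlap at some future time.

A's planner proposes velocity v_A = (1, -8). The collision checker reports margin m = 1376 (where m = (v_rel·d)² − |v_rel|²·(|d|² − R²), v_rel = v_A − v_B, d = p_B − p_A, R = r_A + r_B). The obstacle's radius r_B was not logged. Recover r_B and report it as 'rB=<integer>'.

m = 1376
d = (9, -2);  v_rel = (4, -1),  |v_rel|² = 17
v_rel×d = (4)·(-2) − (-1)·(9) = 1
since m = R²·17 − 1²:  R² = (1 + 1376) / 17 = 81
R = √81 = 9  ⇒  r_B = 9 − 8 = 1

rB=1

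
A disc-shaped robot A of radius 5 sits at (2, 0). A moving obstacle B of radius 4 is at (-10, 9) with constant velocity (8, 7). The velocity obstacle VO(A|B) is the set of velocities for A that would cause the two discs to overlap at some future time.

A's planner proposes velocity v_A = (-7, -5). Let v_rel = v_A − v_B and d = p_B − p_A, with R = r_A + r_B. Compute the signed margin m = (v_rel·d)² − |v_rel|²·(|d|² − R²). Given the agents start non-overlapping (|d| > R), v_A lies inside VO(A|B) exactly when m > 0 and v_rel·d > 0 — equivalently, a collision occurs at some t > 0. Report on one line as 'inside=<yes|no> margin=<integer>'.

d = (-12, 9),  |d|² = 225;  R = 5+4 = 9,  c = 225−9² = 144
v_rel = (-15, -12),  |v_rel|² = 369;  v_rel·d = (-15)·(-12) + (-12)·(9) = 72
369·t² − 144·t + 144 = 0  ⇒  m = 72² − 369·144 = -47952
m = -47952 < 0,  v_rel·d = 72 > 0  ⇒  outside

inside=no margin=-47952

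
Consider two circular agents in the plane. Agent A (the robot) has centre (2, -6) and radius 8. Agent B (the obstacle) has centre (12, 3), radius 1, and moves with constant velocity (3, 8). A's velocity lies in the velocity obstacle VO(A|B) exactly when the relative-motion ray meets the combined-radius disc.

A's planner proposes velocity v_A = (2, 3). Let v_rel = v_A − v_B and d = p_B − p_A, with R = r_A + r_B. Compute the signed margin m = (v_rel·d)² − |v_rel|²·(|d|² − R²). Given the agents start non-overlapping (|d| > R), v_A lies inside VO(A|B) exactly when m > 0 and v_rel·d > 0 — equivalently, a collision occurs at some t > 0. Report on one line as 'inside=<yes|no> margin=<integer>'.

d = (10, 9),  |d|² = 181;  R = 8+1 = 9,  c = 181−9² = 100
v_rel = (-1, -5),  |v_rel|² = 26;  v_rel·d = (-1)·(10) + (-5)·(9) = -55
26·t² + 110·t + 100 = 0  ⇒  m = (-55)² − 26·100 = 425
m = 425 > 0,  v_rel·d = -55 < 0  ⇒  outside

inside=no margin=425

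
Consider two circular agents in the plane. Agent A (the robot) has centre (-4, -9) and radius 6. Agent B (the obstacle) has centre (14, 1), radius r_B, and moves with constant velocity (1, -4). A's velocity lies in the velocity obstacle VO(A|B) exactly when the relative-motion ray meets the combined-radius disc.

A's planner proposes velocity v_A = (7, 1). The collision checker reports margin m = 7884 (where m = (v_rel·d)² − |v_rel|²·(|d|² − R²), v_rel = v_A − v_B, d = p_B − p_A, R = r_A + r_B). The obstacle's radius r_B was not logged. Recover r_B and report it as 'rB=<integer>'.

m = 7884
d = (18, 10);  v_rel = (6, 5),  |v_rel|² = 61
v_rel×d = (6)·(10) − (5)·(18) = -30
since m = R²·61 − (-30)²:  R² = (900 + 7884) / 61 = 144
R = √144 = 12  ⇒  r_B = 12 − 6 = 6

rB=6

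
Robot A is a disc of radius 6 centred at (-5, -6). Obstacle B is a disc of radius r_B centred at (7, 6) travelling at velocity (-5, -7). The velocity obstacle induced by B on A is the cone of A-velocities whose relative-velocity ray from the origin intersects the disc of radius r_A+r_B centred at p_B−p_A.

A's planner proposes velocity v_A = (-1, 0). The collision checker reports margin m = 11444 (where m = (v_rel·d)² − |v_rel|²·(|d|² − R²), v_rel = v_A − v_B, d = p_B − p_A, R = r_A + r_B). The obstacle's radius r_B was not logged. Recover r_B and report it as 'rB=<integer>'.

m = 11444
d = (12, 12);  v_rel = (4, 7),  |v_rel|² = 65
v_rel×d = (4)·(12) − (7)·(12) = -36
since m = R²·65 − (-36)²:  R² = (1296 + 11444) / 65 = 196
R = √196 = 14  ⇒  r_B = 14 − 6 = 8

rB=8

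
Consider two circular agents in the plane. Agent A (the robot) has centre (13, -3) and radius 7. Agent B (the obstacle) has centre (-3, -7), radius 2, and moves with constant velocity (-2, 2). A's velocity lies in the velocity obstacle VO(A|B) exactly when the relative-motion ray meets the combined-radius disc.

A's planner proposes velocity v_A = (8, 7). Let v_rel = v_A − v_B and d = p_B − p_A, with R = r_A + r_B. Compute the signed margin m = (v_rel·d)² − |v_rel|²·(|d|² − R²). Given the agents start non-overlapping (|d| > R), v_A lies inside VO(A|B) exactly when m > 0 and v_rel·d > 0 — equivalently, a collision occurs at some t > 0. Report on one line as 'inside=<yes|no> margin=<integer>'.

d = (-16, -4),  |d|² = 272;  R = 7+2 = 9,  c = 272−9² = 191
v_rel = (10, 5),  |v_rel|² = 125;  v_rel·d = (10)·(-16) + (5)·(-4) = -180
125·t² + 360·t + 191 = 0  ⇒  m = (-180)² − 125·191 = 8525
m = 8525 > 0,  v_rel·d = -180 < 0  ⇒  outside

inside=no margin=8525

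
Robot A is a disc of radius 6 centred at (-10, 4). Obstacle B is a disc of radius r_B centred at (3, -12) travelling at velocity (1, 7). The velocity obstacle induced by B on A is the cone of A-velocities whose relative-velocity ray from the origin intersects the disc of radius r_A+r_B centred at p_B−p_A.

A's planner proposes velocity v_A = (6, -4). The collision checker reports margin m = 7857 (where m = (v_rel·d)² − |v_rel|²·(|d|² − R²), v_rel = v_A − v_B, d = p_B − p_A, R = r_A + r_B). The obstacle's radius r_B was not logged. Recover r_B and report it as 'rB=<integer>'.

m = 7857
d = (13, -16);  v_rel = (5, -11),  |v_rel|² = 146
v_rel×d = (5)·(-16) − (-11)·(13) = 63
since m = R²·146 − 63²:  R² = (3969 + 7857) / 146 = 81
R = √81 = 9  ⇒  r_B = 9 − 6 = 3

rB=3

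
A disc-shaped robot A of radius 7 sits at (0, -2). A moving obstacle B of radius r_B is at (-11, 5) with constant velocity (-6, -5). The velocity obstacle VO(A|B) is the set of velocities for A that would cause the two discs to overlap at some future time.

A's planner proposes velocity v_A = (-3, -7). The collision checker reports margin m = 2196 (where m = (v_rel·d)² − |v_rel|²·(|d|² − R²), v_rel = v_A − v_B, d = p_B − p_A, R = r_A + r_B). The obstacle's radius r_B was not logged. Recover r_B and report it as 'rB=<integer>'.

m = 2196
d = (-11, 7);  v_rel = (3, -2),  |v_rel|² = 13
v_rel×d = (3)·(7) − (-2)·(-11) = -1
since m = R²·13 − (-1)²:  R² = (1 + 2196) / 13 = 169
R = √169 = 13  ⇒  r_B = 13 − 7 = 6

rB=6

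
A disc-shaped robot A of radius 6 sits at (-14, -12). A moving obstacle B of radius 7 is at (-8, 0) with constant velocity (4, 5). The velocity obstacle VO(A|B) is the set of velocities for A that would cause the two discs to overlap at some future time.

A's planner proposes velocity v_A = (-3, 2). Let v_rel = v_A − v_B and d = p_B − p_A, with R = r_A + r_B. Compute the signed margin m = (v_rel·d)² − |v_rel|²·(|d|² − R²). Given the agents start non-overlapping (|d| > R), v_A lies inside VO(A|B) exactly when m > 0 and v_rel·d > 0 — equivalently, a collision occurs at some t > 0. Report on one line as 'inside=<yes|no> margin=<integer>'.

d = (6, 12),  |d|² = 180;  R = 6+7 = 13,  c = 180−13² = 11
v_rel = (-7, -3),  |v_rel|² = 58;  v_rel·d = (-7)·(6) + (-3)·(12) = -78
58·t² + 156·t + 11 = 0  ⇒  m = (-78)² − 58·11 = 5446
m = 5446 > 0,  v_rel·d = -78 < 0  ⇒  outside

inside=no margin=5446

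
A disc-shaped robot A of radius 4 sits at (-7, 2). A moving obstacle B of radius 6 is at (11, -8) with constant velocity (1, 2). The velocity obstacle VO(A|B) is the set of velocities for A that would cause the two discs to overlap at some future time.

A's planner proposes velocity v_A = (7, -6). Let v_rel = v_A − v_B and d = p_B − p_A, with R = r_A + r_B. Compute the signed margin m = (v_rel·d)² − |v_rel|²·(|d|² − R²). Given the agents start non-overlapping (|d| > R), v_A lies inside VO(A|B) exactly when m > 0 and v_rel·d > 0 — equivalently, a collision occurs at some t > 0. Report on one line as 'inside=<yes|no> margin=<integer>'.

d = (18, -10),  |d|² = 424;  R = 4+6 = 10,  c = 424−10² = 324
v_rel = (6, -8),  |v_rel|² = 100;  v_rel·d = (6)·(18) + (-8)·(-10) = 188
100·t² − 376·t + 324 = 0  ⇒  m = 188² − 100·324 = 2944
m = 2944 > 0,  v_rel·d = 188 > 0  ⇒  inside

inside=yes margin=2944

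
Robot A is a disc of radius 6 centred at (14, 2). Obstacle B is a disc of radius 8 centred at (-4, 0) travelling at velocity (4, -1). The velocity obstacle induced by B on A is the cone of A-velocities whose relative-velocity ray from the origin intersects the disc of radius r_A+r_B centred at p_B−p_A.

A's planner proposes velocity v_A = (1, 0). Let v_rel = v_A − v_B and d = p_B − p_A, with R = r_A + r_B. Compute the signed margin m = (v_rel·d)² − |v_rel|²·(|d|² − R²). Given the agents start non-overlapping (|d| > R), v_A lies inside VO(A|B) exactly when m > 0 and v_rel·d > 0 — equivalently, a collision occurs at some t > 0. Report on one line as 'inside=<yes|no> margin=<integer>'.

d = (-18, -2),  |d|² = 328;  R = 6+8 = 14,  c = 328−14² = 132
v_rel = (-3, 1),  |v_rel|² = 10;  v_rel·d = (-3)·(-18) + (1)·(-2) = 52
10·t² − 104·t + 132 = 0  ⇒  m = 52² − 10·132 = 1384
m = 1384 > 0,  v_rel·d = 52 > 0  ⇒  inside

inside=yes margin=1384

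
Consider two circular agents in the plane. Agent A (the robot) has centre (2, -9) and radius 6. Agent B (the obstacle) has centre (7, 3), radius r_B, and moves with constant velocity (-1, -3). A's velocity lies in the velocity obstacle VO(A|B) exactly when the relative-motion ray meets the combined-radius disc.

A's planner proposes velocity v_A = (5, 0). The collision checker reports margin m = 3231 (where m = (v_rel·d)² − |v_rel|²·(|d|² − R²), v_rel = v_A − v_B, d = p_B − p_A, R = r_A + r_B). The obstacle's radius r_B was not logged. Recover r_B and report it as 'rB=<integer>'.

m = 3231
d = (5, 12);  v_rel = (6, 3),  |v_rel|² = 45
v_rel×d = (6)·(12) − (3)·(5) = 57
since m = R²·45 − 57²:  R² = (3249 + 3231) / 45 = 144
R = √144 = 12  ⇒  r_B = 12 − 6 = 6

rB=6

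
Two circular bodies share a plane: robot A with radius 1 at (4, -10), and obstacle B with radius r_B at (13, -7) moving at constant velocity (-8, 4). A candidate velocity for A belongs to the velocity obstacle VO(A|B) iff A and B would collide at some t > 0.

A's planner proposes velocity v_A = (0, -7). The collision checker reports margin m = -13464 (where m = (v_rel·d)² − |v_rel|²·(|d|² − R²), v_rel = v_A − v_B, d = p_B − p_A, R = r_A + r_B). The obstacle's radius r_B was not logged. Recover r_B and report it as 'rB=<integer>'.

m = -13464
d = (9, 3);  v_rel = (8, -11),  |v_rel|² = 185
v_rel×d = (8)·(3) − (-11)·(9) = 123
since m = R²·185 − 123²:  R² = (15129 + -13464) / 185 = 9
R = √9 = 3  ⇒  r_B = 3 − 1 = 2

rB=2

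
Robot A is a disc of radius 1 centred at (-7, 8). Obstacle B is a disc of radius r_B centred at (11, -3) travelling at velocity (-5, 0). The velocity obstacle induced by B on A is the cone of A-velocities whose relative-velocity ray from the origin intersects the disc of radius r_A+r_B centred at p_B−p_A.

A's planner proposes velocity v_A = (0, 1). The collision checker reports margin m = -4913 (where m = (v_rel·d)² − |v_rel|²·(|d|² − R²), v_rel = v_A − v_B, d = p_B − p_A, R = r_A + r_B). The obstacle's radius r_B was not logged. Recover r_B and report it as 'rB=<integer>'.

m = -4913
d = (18, -11);  v_rel = (5, 1),  |v_rel|² = 26
v_rel×d = (5)·(-11) − (1)·(18) = -73
since m = R²·26 − (-73)²:  R² = (5329 + -4913) / 26 = 16
R = √16 = 4  ⇒  r_B = 4 − 1 = 3

rB=3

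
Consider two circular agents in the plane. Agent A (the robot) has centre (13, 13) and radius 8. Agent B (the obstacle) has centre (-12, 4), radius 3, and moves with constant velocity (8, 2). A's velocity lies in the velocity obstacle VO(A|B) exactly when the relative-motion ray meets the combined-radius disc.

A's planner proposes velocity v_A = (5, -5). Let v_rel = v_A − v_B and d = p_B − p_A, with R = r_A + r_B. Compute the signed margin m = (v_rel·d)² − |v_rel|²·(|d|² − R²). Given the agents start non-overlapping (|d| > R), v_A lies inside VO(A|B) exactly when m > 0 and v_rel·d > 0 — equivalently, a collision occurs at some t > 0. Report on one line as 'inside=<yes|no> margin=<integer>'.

d = (-25, -9),  |d|² = 706;  R = 8+3 = 11,  c = 706−11² = 585
v_rel = (-3, -7),  |v_rel|² = 58;  v_rel·d = (-3)·(-25) + (-7)·(-9) = 138
58·t² − 276·t + 585 = 0  ⇒  m = 138² − 58·585 = -14886
m = -14886 < 0,  v_rel·d = 138 > 0  ⇒  outside

inside=no margin=-14886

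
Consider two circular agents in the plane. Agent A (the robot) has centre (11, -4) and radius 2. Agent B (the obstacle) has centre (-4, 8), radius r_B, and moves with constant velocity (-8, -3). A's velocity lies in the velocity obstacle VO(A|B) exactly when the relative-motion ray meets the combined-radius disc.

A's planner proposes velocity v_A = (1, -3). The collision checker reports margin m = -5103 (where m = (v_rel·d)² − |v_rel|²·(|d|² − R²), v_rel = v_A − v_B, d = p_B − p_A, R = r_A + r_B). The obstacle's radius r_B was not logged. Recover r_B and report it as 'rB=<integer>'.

m = -5103
d = (-15, 12);  v_rel = (9, 0),  |v_rel|² = 81
v_rel×d = (9)·(12) − (0)·(-15) = 108
since m = R²·81 − 108²:  R² = (11664 + -5103) / 81 = 81
R = √81 = 9  ⇒  r_B = 9 − 2 = 7

rB=7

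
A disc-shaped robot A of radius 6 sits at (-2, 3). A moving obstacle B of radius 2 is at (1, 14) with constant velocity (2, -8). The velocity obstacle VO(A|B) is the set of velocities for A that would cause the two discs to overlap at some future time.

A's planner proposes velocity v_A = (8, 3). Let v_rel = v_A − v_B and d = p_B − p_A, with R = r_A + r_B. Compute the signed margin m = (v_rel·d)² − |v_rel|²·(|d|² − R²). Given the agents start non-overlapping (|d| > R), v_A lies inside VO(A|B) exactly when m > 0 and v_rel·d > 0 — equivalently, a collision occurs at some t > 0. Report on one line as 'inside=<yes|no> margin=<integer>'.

d = (3, 11),  |d|² = 130;  R = 6+2 = 8,  c = 130−8² = 66
v_rel = (6, 11),  |v_rel|² = 157;  v_rel·d = (6)·(3) + (11)·(11) = 139
157·t² − 278·t + 66 = 0  ⇒  m = 139² − 157·66 = 8959
m = 8959 > 0,  v_rel·d = 139 > 0  ⇒  inside

inside=yes margin=8959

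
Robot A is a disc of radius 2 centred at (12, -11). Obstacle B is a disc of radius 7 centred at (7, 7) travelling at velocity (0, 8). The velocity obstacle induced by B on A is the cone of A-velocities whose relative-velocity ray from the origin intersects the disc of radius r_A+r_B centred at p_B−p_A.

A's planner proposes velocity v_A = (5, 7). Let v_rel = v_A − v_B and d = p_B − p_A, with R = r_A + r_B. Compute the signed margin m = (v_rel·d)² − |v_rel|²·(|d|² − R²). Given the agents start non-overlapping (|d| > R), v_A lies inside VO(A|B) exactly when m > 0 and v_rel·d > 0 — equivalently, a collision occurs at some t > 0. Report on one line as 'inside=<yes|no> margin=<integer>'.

d = (-5, 18),  |d|² = 349;  R = 2+7 = 9,  c = 349−9² = 268
v_rel = (5, -1),  |v_rel|² = 26;  v_rel·d = (5)·(-5) + (-1)·(18) = -43
26·t² + 86·t + 268 = 0  ⇒  m = (-43)² − 26·268 = -5119
m = -5119 < 0,  v_rel·d = -43 < 0  ⇒  outside

inside=no margin=-5119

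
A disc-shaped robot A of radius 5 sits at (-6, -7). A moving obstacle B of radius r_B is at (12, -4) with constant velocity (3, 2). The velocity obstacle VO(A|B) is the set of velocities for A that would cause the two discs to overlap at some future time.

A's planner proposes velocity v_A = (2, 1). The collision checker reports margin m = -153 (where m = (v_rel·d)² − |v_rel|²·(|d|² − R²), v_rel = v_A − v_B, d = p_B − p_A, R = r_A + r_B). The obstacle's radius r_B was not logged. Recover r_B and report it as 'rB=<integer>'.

m = -153
d = (18, 3);  v_rel = (-1, -1),  |v_rel|² = 2
v_rel×d = (-1)·(3) − (-1)·(18) = 15
since m = R²·2 − 15²:  R² = (225 + -153) / 2 = 36
R = √36 = 6  ⇒  r_B = 6 − 5 = 1

rB=1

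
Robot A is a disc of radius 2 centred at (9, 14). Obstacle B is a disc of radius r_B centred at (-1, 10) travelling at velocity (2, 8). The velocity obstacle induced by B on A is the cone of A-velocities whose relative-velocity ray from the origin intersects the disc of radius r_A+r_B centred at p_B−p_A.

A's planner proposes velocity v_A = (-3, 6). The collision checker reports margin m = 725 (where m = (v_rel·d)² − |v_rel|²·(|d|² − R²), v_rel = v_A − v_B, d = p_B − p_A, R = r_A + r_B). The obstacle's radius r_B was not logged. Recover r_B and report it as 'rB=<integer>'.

m = 725
d = (-10, -4);  v_rel = (-5, -2),  |v_rel|² = 29
v_rel×d = (-5)·(-4) − (-2)·(-10) = 0
since m = R²·29 − 0²:  R² = (0 + 725) / 29 = 25
R = √25 = 5  ⇒  r_B = 5 − 2 = 3

rB=3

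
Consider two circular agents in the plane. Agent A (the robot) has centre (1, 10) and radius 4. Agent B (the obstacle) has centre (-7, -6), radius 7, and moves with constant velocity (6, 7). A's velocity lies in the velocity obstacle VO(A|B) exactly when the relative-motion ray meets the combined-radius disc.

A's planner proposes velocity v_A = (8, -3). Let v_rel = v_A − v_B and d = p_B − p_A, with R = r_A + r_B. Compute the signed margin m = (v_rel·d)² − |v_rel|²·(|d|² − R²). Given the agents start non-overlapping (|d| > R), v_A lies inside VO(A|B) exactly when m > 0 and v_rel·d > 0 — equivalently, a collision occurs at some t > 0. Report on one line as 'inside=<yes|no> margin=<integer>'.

d = (-8, -16),  |d|² = 320;  R = 4+7 = 11,  c = 320−11² = 199
v_rel = (2, -10),  |v_rel|² = 104;  v_rel·d = (2)·(-8) + (-10)·(-16) = 144
104·t² − 288·t + 199 = 0  ⇒  m = 144² − 104·199 = 40
m = 40 > 0,  v_rel·d = 144 > 0  ⇒  inside

inside=yes margin=40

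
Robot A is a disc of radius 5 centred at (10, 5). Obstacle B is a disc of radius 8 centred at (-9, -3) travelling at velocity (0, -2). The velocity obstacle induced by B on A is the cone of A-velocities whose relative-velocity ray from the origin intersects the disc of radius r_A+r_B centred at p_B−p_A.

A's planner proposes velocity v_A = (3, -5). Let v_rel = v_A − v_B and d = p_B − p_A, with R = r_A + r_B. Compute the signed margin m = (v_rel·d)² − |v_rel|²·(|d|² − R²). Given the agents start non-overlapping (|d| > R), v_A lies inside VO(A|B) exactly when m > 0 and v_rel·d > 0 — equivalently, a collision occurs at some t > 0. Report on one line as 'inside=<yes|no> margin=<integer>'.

d = (-19, -8),  |d|² = 425;  R = 5+8 = 13,  c = 425−13² = 256
v_rel = (3, -3),  |v_rel|² = 18;  v_rel·d = (3)·(-19) + (-3)·(-8) = -33
18·t² + 66·t + 256 = 0  ⇒  m = (-33)² − 18·256 = -3519
m = -3519 < 0,  v_rel·d = -33 < 0  ⇒  outside

inside=no margin=-3519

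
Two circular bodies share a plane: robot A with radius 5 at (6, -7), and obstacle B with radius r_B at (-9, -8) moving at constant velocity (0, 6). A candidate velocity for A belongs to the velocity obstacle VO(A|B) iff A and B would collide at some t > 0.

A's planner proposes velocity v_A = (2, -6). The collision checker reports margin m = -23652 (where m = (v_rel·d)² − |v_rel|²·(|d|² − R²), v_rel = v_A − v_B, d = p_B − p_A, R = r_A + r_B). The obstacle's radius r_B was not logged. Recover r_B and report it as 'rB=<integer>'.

m = -23652
d = (-15, -1);  v_rel = (2, -12),  |v_rel|² = 148
v_rel×d = (2)·(-1) − (-12)·(-15) = -182
since m = R²·148 − (-182)²:  R² = (33124 + -23652) / 148 = 64
R = √64 = 8  ⇒  r_B = 8 − 5 = 3

rB=3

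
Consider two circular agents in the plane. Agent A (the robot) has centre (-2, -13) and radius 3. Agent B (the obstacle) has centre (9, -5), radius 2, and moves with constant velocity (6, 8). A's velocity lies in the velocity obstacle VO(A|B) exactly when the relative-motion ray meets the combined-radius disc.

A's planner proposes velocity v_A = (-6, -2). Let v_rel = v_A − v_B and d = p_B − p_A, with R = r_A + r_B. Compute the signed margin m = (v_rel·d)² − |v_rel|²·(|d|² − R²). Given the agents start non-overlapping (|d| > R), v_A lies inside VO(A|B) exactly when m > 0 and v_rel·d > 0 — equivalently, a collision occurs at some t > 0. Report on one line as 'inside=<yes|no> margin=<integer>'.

d = (11, 8),  |d|² = 185;  R = 3+2 = 5,  c = 185−5² = 160
v_rel = (-12, -10),  |v_rel|² = 244;  v_rel·d = (-12)·(11) + (-10)·(8) = -212
244·t² + 424·t + 160 = 0  ⇒  m = (-212)² − 244·160 = 5904
m = 5904 > 0,  v_rel·d = -212 < 0  ⇒  outside

inside=no margin=5904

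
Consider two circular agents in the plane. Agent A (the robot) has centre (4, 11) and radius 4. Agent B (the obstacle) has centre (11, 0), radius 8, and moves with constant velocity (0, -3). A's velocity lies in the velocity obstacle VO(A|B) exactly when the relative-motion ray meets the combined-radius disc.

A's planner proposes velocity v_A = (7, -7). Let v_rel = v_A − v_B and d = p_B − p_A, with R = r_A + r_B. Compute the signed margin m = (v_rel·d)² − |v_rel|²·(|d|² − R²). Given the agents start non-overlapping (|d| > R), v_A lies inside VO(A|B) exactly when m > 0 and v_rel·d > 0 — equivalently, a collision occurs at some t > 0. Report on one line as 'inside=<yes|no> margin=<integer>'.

d = (7, -11),  |d|² = 170;  R = 4+8 = 12,  c = 170−12² = 26
v_rel = (7, -4),  |v_rel|² = 65;  v_rel·d = (7)·(7) + (-4)·(-11) = 93
65·t² − 186·t + 26 = 0  ⇒  m = 93² − 65·26 = 6959
m = 6959 > 0,  v_rel·d = 93 > 0  ⇒  inside

inside=yes margin=6959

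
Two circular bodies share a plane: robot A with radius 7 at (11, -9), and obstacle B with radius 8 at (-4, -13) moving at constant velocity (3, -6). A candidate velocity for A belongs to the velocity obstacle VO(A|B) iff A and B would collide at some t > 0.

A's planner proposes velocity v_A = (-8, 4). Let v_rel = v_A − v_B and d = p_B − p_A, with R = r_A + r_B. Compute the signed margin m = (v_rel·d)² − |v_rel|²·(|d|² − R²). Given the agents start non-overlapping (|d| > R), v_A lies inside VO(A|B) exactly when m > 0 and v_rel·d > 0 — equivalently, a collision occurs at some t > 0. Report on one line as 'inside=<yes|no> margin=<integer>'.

d = (-15, -4),  |d|² = 241;  R = 7+8 = 15,  c = 241−15² = 16
v_rel = (-11, 10),  |v_rel|² = 221;  v_rel·d = (-11)·(-15) + (10)·(-4) = 125
221·t² − 250·t + 16 = 0  ⇒  m = 125² − 221·16 = 12089
m = 12089 > 0,  v_rel·d = 125 > 0  ⇒  inside

inside=yes margin=12089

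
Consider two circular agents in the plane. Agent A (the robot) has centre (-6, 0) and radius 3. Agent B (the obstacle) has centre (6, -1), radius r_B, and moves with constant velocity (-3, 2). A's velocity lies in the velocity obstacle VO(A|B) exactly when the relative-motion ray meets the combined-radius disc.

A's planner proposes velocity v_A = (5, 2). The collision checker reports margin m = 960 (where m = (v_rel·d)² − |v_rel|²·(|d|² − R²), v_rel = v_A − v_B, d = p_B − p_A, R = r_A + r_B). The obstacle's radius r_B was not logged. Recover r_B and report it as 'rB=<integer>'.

m = 960
d = (12, -1);  v_rel = (8, 0),  |v_rel|² = 64
v_rel×d = (8)·(-1) − (0)·(12) = -8
since m = R²·64 − (-8)²:  R² = (64 + 960) / 64 = 16
R = √16 = 4  ⇒  r_B = 4 − 3 = 1

rB=1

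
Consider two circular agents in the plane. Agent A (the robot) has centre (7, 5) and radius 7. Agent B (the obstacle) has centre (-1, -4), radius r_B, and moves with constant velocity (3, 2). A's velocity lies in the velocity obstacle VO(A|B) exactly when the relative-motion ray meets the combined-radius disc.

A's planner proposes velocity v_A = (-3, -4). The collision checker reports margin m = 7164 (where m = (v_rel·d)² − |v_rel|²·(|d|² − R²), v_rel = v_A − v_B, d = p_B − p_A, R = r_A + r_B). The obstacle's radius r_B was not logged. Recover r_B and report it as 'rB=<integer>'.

m = 7164
d = (-8, -9);  v_rel = (-6, -6),  |v_rel|² = 72
v_rel×d = (-6)·(-9) − (-6)·(-8) = 6
since m = R²·72 − 6²:  R² = (36 + 7164) / 72 = 100
R = √100 = 10  ⇒  r_B = 10 − 7 = 3

rB=3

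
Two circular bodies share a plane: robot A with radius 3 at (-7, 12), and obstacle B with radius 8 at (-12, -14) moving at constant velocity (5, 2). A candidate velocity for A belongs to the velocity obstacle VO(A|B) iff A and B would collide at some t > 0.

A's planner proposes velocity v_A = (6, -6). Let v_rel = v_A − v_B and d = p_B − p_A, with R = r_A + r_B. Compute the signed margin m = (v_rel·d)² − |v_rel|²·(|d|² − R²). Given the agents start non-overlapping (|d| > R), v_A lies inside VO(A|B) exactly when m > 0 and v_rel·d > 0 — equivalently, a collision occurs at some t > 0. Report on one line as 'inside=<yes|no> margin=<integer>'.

d = (-5, -26),  |d|² = 701;  R = 3+8 = 11,  c = 701−11² = 580
v_rel = (1, -8),  |v_rel|² = 65;  v_rel·d = (1)·(-5) + (-8)·(-26) = 203
65·t² − 406·t + 580 = 0  ⇒  m = 203² − 65·580 = 3509
m = 3509 > 0,  v_rel·d = 203 > 0  ⇒  inside

inside=yes margin=3509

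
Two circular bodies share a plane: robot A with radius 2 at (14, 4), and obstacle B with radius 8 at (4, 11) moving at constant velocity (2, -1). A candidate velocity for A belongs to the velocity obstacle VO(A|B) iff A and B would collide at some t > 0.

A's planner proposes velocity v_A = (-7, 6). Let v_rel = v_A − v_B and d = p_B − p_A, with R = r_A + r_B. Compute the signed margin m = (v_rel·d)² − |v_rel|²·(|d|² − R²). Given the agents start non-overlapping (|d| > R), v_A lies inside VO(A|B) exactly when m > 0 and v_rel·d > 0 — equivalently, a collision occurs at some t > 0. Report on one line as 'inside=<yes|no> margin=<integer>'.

d = (-10, 7),  |d|² = 149;  R = 2+8 = 10,  c = 149−10² = 49
v_rel = (-9, 7),  |v_rel|² = 130;  v_rel·d = (-9)·(-10) + (7)·(7) = 139
130·t² − 278·t + 49 = 0  ⇒  m = 139² − 130·49 = 12951
m = 12951 > 0,  v_rel·d = 139 > 0  ⇒  inside

inside=yes margin=12951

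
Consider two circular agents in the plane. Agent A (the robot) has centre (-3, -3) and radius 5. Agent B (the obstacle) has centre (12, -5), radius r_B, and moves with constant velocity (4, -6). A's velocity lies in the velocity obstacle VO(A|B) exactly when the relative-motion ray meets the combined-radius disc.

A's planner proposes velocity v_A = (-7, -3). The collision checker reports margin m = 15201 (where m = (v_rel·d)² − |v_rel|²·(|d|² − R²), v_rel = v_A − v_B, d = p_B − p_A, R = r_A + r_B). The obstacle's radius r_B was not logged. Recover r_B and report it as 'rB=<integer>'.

m = 15201
d = (15, -2);  v_rel = (-11, 3),  |v_rel|² = 130
v_rel×d = (-11)·(-2) − (3)·(15) = -23
since m = R²·130 − (-23)²:  R² = (529 + 15201) / 130 = 121
R = √121 = 11  ⇒  r_B = 11 − 5 = 6

rB=6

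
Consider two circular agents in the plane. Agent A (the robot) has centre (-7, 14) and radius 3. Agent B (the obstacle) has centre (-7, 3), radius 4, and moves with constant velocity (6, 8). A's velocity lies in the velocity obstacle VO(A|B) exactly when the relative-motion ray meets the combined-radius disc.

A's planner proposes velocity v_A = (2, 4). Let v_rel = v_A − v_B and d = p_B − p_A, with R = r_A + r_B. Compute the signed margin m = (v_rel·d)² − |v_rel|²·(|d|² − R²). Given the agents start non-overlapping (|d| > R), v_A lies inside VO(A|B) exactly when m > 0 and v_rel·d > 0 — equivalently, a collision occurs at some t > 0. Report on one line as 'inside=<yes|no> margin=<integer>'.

d = (0, -11),  |d|² = 121;  R = 3+4 = 7,  c = 121−7² = 72
v_rel = (-4, -4),  |v_rel|² = 32;  v_rel·d = (-4)·(0) + (-4)·(-11) = 44
32·t² − 88·t + 72 = 0  ⇒  m = 44² − 32·72 = -368
m = -368 < 0,  v_rel·d = 44 > 0  ⇒  outside

inside=no margin=-368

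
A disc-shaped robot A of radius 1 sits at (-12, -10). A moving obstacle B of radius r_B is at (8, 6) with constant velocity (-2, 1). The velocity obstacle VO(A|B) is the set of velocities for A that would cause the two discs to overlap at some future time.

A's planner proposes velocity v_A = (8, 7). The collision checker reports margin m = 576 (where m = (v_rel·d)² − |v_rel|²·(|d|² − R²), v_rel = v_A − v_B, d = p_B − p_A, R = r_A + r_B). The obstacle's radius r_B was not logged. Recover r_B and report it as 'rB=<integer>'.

m = 576
d = (20, 16);  v_rel = (10, 6),  |v_rel|² = 136
v_rel×d = (10)·(16) − (6)·(20) = 40
since m = R²·136 − 40²:  R² = (1600 + 576) / 136 = 16
R = √16 = 4  ⇒  r_B = 4 − 1 = 3

rB=3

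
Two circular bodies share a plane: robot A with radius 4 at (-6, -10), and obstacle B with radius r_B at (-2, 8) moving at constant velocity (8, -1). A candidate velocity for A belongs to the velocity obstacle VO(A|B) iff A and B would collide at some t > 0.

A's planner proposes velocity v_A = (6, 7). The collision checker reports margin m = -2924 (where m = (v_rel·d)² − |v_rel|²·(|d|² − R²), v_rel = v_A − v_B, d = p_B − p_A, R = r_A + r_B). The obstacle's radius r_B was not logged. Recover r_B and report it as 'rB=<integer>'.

m = -2924
d = (4, 18);  v_rel = (-2, 8),  |v_rel|² = 68
v_rel×d = (-2)·(18) − (8)·(4) = -68
since m = R²·68 − (-68)²:  R² = (4624 + -2924) / 68 = 25
R = √25 = 5  ⇒  r_B = 5 − 4 = 1

rB=1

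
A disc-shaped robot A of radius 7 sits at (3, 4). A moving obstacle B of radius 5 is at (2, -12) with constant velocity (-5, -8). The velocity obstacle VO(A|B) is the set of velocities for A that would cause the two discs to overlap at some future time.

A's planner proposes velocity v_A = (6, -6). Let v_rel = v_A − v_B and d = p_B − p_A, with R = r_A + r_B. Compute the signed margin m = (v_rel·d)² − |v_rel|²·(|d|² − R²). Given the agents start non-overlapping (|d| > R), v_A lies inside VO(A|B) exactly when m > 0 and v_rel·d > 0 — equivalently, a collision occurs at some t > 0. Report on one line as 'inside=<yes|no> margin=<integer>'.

d = (-1, -16),  |d|² = 257;  R = 7+5 = 12,  c = 257−12² = 113
v_rel = (11, 2),  |v_rel|² = 125;  v_rel·d = (11)·(-1) + (2)·(-16) = -43
125·t² + 86·t + 113 = 0  ⇒  m = (-43)² − 125·113 = -12276
m = -12276 < 0,  v_rel·d = -43 < 0  ⇒  outside

inside=no margin=-12276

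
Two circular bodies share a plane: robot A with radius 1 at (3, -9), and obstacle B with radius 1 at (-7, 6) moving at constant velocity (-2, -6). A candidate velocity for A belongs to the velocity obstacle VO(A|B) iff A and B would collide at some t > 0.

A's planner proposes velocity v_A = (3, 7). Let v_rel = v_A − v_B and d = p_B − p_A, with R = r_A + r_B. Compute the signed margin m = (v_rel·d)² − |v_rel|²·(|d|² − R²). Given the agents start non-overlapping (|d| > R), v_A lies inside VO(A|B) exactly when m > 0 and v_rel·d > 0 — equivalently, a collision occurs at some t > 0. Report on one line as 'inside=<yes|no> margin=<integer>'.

d = (-10, 15),  |d|² = 325;  R = 1+1 = 2,  c = 325−2² = 321
v_rel = (5, 13),  |v_rel|² = 194;  v_rel·d = (5)·(-10) + (13)·(15) = 145
194·t² − 290·t + 321 = 0  ⇒  m = 145² − 194·321 = -41249
m = -41249 < 0,  v_rel·d = 145 > 0  ⇒  outside

inside=no margin=-41249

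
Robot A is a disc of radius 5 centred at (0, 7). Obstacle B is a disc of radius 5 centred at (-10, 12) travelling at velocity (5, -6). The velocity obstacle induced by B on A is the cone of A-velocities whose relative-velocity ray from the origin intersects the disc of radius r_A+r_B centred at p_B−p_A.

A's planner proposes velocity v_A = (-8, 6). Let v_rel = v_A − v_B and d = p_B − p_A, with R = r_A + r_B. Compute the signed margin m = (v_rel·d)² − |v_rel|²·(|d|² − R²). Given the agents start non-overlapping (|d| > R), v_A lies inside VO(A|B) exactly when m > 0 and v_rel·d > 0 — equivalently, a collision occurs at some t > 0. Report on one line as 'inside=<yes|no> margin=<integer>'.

d = (-10, 5),  |d|² = 125;  R = 5+5 = 10,  c = 125−10² = 25
v_rel = (-13, 12),  |v_rel|² = 313;  v_rel·d = (-13)·(-10) + (12)·(5) = 190
313·t² − 380·t + 25 = 0  ⇒  m = 190² − 313·25 = 28275
m = 28275 > 0,  v_rel·d = 190 > 0  ⇒  inside

inside=yes margin=28275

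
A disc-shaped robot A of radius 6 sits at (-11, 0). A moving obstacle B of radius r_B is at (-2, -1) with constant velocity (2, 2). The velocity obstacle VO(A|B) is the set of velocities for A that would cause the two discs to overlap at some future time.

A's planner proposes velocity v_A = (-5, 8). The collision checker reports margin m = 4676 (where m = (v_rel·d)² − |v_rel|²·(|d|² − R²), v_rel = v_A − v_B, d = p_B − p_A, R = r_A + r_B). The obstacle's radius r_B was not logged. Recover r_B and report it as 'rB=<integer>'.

m = 4676
d = (9, -1);  v_rel = (-7, 6),  |v_rel|² = 85
v_rel×d = (-7)·(-1) − (6)·(9) = -47
since m = R²·85 − (-47)²:  R² = (2209 + 4676) / 85 = 81
R = √81 = 9  ⇒  r_B = 9 − 6 = 3

rB=3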